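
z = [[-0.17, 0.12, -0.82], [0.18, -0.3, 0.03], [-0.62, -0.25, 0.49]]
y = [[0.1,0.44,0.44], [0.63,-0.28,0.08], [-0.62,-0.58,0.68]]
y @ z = [[-0.21, -0.23, 0.15], [-0.21, 0.14, -0.49], [-0.42, -0.07, 0.82]]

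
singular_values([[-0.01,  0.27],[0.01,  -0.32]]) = [0.42, 0.0]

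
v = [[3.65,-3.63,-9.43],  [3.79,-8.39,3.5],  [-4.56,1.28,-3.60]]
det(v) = 417.330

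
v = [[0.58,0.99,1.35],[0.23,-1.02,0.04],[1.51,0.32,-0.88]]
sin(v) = [[0.43,0.63,0.80], [0.14,-0.82,0.07], [0.9,0.36,-0.46]]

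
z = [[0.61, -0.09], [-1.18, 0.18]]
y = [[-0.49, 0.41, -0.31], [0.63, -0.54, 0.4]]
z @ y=[[-0.36, 0.30, -0.23], [0.69, -0.58, 0.44]]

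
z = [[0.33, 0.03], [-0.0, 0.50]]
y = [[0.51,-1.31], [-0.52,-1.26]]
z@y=[[0.15, -0.47], [-0.26, -0.63]]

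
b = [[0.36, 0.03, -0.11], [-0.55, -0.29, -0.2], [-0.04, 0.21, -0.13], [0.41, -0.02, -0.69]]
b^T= [[0.36,  -0.55,  -0.04,  0.41], [0.03,  -0.29,  0.21,  -0.02], [-0.11,  -0.20,  -0.13,  -0.69]]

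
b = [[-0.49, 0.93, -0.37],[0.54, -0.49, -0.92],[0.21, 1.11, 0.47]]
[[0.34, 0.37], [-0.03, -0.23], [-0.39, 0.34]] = b @ [[-0.66, -0.12],[-0.10, 0.33],[-0.30, -0.0]]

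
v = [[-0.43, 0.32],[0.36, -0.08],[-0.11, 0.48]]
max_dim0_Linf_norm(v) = 0.48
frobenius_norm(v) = 0.82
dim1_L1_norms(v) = [0.75, 0.44, 0.59]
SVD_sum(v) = [[-0.37, 0.38], [0.21, -0.22], [-0.29, 0.3]] + [[-0.06, -0.06], [0.15, 0.14], [0.18, 0.18]]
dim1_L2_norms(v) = [0.54, 0.37, 0.49]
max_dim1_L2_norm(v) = 0.54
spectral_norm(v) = 0.74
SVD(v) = [[-0.71,0.25], [0.41,-0.60], [-0.57,-0.76]] @ diag([0.7430952261122135, 0.3370600613084235]) @ [[0.70,  -0.72], [-0.72,  -0.70]]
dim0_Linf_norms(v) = [0.43, 0.48]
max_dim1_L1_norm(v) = 0.75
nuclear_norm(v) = 1.08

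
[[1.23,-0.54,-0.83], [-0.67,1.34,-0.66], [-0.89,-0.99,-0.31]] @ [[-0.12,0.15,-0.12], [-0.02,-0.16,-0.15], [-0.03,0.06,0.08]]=[[-0.11, 0.22, -0.13],[0.07, -0.35, -0.17],[0.14, 0.01, 0.23]]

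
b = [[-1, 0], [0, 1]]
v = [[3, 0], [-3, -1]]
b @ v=[[-3, 0], [-3, -1]]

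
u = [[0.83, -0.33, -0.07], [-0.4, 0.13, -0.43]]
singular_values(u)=[1.0, 0.42]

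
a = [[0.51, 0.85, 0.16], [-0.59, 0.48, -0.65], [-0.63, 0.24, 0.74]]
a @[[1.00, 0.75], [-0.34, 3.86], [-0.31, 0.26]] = [[0.17, 3.71],[-0.55, 1.24],[-0.94, 0.65]]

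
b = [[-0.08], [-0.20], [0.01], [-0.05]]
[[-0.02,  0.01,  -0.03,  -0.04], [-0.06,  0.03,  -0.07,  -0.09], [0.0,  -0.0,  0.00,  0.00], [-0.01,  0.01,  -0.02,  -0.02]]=b @ [[0.29,-0.14,0.34,0.46]]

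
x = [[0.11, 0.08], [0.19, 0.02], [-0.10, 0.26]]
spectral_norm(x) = 0.29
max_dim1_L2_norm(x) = 0.28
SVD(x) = [[-0.05, 0.6], [0.27, 0.78], [-0.96, 0.18]] @ diag([0.2862829113859413, 0.22503798490119234]) @ [[0.49,-0.87], [0.87,0.49]]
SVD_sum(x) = [[-0.01,0.01],[0.04,-0.07],[-0.14,0.24]] + [[0.12, 0.07], [0.15, 0.09], [0.04, 0.02]]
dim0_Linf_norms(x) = [0.19, 0.26]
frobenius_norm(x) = 0.36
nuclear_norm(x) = 0.51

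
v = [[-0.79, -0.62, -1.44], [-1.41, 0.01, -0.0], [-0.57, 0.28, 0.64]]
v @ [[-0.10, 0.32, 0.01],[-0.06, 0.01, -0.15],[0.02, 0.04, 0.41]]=[[0.09,-0.32,-0.51], [0.14,-0.45,-0.02], [0.05,-0.15,0.21]]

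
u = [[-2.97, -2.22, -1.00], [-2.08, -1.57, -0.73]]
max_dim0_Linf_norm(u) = 2.97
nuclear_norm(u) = 4.72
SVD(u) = [[-0.82, -0.58], [-0.58, 0.82]] @ diag([4.698184692128584, 0.02367696451498925]) @ [[0.77, 0.58, 0.26], [0.44, -0.19, -0.87]]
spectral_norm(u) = 4.70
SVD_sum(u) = [[-2.96, -2.22, -1.01], [-2.09, -1.57, -0.71]] + [[-0.01,0.0,0.01], [0.01,-0.00,-0.02]]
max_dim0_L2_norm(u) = 3.63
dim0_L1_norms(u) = [5.05, 3.79, 1.73]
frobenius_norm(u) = 4.70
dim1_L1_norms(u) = [6.19, 4.38]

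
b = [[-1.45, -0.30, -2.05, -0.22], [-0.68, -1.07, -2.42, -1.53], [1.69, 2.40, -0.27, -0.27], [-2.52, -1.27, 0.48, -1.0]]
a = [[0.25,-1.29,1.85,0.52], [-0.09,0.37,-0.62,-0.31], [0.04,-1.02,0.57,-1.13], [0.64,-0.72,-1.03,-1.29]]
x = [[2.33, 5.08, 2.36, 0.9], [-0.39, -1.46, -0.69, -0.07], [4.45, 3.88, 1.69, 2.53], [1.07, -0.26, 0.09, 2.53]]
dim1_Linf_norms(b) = [2.05, 2.42, 2.4, 2.52]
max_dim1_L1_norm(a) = 3.91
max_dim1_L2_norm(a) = 2.33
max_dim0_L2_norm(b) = 3.43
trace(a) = -0.10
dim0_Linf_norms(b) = [2.52, 2.4, 2.42, 1.53]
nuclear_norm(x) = 13.19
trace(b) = -3.79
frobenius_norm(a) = 3.51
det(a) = -0.00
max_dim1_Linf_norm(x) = 5.08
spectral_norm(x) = 9.00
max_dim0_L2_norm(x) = 6.56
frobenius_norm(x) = 9.60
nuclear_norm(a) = 5.49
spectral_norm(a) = 2.66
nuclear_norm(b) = 10.20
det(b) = 21.62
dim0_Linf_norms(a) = [0.64, 1.29, 1.85, 1.29]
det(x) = 0.02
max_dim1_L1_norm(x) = 12.55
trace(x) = 5.09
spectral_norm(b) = 4.64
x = a @ b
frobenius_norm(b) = 5.85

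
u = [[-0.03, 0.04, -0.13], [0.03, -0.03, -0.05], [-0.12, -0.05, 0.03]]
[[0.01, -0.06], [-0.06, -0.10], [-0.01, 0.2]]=u@[[-0.31,-1.57], [1.14,0.23], [0.31,0.86]]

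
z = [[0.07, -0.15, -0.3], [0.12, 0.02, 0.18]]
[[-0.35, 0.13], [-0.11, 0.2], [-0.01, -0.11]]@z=[[-0.01, 0.06, 0.13], [0.02, 0.02, 0.07], [-0.01, -0.0, -0.02]]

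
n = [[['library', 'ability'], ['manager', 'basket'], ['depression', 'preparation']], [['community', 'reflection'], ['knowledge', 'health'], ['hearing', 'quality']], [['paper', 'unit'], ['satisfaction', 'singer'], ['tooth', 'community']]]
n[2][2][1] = 'community'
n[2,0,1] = 'unit'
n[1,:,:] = [['community', 'reflection'], ['knowledge', 'health'], ['hearing', 'quality']]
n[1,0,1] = 'reflection'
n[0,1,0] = 'manager'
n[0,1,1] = 'basket'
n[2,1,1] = 'singer'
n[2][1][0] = 'satisfaction'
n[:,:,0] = [['library', 'manager', 'depression'], ['community', 'knowledge', 'hearing'], ['paper', 'satisfaction', 'tooth']]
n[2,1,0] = 'satisfaction'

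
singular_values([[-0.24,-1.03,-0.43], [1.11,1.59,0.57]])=[2.29, 0.37]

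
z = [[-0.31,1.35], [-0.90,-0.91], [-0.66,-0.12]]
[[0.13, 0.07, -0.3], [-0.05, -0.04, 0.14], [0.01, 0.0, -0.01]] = z@[[-0.03, -0.01, 0.06], [0.09, 0.05, -0.21]]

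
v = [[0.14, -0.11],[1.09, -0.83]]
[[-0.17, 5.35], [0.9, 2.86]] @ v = [[5.81,-4.42], [3.24,-2.47]]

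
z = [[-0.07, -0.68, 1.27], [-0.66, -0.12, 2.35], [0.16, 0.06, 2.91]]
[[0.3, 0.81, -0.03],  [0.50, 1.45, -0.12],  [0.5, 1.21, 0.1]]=z@[[-0.10,-0.54,0.24],[-0.09,-0.29,0.05],[0.18,0.45,0.02]]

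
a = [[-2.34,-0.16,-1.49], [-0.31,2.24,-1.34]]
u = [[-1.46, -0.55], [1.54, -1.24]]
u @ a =[[3.59, -1.00, 2.91], [-3.22, -3.02, -0.63]]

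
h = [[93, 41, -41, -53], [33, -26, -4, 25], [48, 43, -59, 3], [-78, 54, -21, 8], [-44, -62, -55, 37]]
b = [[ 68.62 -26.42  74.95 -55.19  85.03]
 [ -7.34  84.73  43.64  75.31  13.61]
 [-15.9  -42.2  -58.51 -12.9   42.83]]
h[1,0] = 33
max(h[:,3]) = 37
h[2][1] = 43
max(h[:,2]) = -4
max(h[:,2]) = -4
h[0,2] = -41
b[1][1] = 84.73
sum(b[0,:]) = 146.99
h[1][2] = -4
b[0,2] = 74.95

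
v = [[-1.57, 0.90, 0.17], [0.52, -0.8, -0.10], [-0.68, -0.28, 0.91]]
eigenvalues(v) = [-1.93, 0.89, -0.41]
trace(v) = -1.46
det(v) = 0.71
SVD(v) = [[-0.86, 0.17, -0.48],[0.41, -0.34, -0.85],[-0.31, -0.93, 0.22]] @ diag([2.093348129381747, 1.0529429896291216, 0.3198510118865161]) @ [[0.85, -0.48, -0.22], [0.18, 0.65, -0.74], [0.5, 0.59, 0.63]]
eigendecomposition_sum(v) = [[-1.44, 1.17, 0.13], [0.64, -0.52, -0.06], [-0.28, 0.23, 0.02]] + [[-0.02, -0.02, 0.05], [0.01, 0.01, -0.04], [-0.31, -0.31, 0.89]] + [[-0.11,  -0.26,  -0.00], [-0.13,  -0.3,  -0.01], [-0.09,  -0.20,  -0.0]]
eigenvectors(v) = [[0.9,0.05,0.59], [-0.40,-0.04,0.67], [0.18,1.0,0.45]]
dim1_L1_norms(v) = [2.64, 1.42, 1.87]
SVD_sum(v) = [[-1.52, 0.87, 0.4], [0.72, -0.41, -0.19], [-0.54, 0.31, 0.14]] + [[0.03, 0.12, -0.13], [-0.06, -0.23, 0.26], [-0.17, -0.63, 0.72]] + [[-0.08, -0.09, -0.10], [-0.14, -0.16, -0.17], [0.04, 0.04, 0.04]]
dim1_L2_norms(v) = [1.82, 0.96, 1.17]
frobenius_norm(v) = 2.36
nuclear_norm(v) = 3.47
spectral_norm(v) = 2.09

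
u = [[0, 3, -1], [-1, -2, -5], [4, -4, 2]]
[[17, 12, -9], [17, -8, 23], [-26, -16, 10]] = u @ [[0, 0, 0], [4, 4, -4], [-5, 0, -3]]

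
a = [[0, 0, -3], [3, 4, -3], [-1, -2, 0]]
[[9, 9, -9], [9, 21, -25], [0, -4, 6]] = a @ [[0, 4, -4], [0, 0, -1], [-3, -3, 3]]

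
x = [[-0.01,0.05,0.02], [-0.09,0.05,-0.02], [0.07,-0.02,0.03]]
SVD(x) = [[-0.21, 0.91, -0.35],  [-0.79, 0.05, 0.61],  [0.57, 0.4, 0.71]] @ diag([0.13231126528378695, 0.051819107701796305, 0.002917045764639164]) @ [[0.86, -0.46, 0.22],[0.28, 0.78, 0.57],[-0.43, -0.42, 0.8]]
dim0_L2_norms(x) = [0.11, 0.07, 0.04]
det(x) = 0.00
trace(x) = 0.07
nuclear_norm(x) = 0.19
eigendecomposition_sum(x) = [[-0.01+0.03j, 0.03+0.00j, (0.01+0.02j)], [(-0.05+0.02j), (0.03+0.04j), -0.01+0.03j], [(0.04-0.01j), (-0.01-0.03j), (0.01-0.02j)]] + [[(-0.01-0.03j), 0.03-0.00j, (0.01-0.02j)], [(-0.05-0.02j), 0.03-0.04j, -0.01-0.03j], [(0.04+0.01j), (-0.01+0.03j), (0.01+0.02j)]] + [[0.00-0.00j,-0.00+0.00j,(-0+0j)], [-0j,-0.00+0.00j,-0.01+0.00j], [-0.00+0.00j,0.01-0.00j,0.01-0.00j]]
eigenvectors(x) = [[(0.27-0.34j), (0.27+0.34j), -0.40+0.00j], [(0.73+0j), 0.73-0.00j, -0.45+0.00j], [(-0.52-0.11j), (-0.52+0.11j), (0.8+0j)]]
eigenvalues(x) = [(0.03+0.04j), (0.03-0.04j), (0.01+0j)]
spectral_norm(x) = 0.13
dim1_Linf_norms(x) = [0.05, 0.09, 0.07]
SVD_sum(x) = [[-0.02,  0.01,  -0.01],[-0.09,  0.05,  -0.02],[0.07,  -0.04,  0.02]] + [[0.01, 0.04, 0.03], [0.00, 0.00, 0.00], [0.01, 0.02, 0.01]] + [[0.00, 0.00, -0.0], [-0.00, -0.0, 0.0], [-0.00, -0.00, 0.0]]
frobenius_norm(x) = 0.14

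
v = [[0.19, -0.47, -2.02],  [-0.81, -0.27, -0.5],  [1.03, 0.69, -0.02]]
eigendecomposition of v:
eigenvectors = [[(-0.67+0j), -0.67-0.00j, (-0.59+0j)],[(-0.19-0.41j), -0.19+0.41j, (0.8+0j)],[(-0.1+0.58j), (-0.1-0.58j), (-0.12+0j)]]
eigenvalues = [(-0.25+1.46j), (-0.25-1.46j), (0.4+0j)]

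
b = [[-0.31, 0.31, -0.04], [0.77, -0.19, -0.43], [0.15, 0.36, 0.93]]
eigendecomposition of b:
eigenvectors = [[0.61+0.00j, (-0.24+0.1j), -0.24-0.10j], [-0.79+0.00j, -0.61+0.19j, -0.61-0.19j], [(0.12+0j), (0.72+0j), 0.72-0.00j]]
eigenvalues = [(-0.72+0j), (0.57+0.11j), (0.57-0.11j)]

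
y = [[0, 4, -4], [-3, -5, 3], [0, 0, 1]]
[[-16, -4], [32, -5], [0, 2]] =y @ [[-4, 2], [-4, 1], [0, 2]]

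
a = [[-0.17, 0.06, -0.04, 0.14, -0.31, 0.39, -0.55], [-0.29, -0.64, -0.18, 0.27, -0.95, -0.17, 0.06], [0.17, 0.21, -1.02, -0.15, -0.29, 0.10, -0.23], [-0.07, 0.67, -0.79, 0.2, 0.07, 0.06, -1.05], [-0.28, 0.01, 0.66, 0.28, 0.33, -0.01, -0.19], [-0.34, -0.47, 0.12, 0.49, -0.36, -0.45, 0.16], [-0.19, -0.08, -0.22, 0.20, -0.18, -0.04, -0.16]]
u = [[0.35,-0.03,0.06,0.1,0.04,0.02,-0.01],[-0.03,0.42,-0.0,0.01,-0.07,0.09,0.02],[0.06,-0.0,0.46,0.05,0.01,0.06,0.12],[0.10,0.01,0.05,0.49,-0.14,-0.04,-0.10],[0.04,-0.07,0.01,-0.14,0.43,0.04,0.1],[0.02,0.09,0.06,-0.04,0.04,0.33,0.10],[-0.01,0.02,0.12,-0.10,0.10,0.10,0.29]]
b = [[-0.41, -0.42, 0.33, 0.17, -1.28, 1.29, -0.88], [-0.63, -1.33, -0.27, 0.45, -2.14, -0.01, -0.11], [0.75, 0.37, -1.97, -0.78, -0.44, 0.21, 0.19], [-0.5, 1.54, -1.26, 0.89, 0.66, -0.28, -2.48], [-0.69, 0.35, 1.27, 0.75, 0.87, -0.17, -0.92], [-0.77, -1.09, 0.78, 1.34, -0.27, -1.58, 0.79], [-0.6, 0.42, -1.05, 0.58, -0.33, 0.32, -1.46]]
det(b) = -0.02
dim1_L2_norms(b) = [2.14, 2.65, 2.34, 3.42, 2.1, 2.72, 2.08]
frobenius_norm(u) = 1.16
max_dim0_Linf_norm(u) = 0.49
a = u @ b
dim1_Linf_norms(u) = [0.35, 0.42, 0.46, 0.49, 0.43, 0.33, 0.29]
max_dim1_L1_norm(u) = 0.93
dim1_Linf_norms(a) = [0.55, 0.95, 1.02, 1.05, 0.66, 0.49, 0.22]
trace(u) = 2.77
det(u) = 0.00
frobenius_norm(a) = 2.74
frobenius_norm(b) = 6.70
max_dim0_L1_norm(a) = 3.03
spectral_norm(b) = 4.20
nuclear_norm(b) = 13.57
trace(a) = -1.91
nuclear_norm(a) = 5.33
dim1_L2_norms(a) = [0.78, 1.24, 1.13, 1.49, 0.86, 0.97, 0.44]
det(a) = -0.00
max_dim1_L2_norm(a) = 1.49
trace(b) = -4.99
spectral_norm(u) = 0.69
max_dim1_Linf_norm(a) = 1.05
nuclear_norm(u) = 2.77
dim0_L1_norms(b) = [4.35, 5.52, 6.93, 4.96, 5.99, 3.86, 6.83]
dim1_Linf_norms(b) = [1.29, 2.14, 1.97, 2.48, 1.27, 1.58, 1.46]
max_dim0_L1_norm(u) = 0.93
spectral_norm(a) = 1.88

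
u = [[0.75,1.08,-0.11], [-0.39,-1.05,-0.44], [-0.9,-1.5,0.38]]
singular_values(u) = [2.45, 0.61, 0.11]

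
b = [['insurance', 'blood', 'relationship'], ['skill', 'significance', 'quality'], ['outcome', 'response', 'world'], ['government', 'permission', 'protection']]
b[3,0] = 'government'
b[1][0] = 'skill'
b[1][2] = 'quality'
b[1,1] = 'significance'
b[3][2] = 'protection'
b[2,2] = 'world'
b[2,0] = 'outcome'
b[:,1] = ['blood', 'significance', 'response', 'permission']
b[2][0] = 'outcome'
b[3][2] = 'protection'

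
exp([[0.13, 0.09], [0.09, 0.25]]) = [[1.14,0.11], [0.11,1.29]]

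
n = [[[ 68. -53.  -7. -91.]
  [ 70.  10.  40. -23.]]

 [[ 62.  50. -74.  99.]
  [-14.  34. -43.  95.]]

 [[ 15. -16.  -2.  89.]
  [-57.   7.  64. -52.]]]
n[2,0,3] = 89.0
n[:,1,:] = [[70.0, 10.0, 40.0, -23.0], [-14.0, 34.0, -43.0, 95.0], [-57.0, 7.0, 64.0, -52.0]]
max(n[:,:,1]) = 50.0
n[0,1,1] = 10.0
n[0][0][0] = 68.0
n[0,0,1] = -53.0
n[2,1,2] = 64.0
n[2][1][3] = -52.0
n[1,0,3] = 99.0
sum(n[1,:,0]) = 48.0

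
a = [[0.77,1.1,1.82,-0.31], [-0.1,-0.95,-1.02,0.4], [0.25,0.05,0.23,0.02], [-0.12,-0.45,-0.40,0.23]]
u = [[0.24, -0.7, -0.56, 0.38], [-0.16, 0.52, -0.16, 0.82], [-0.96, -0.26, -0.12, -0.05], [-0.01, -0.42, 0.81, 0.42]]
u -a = [[-0.53, -1.8, -2.38, 0.69],[-0.06, 1.47, 0.86, 0.42],[-1.21, -0.31, -0.35, -0.07],[0.11, 0.03, 1.21, 0.19]]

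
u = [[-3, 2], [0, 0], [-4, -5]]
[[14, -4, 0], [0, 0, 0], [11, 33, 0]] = u @[[-4, -2, 0], [1, -5, 0]]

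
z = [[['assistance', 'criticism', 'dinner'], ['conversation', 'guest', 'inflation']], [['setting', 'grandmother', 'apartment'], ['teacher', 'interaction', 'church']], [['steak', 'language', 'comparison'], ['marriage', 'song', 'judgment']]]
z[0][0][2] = 'dinner'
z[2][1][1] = 'song'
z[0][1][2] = 'inflation'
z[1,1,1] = 'interaction'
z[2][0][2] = 'comparison'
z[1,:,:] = [['setting', 'grandmother', 'apartment'], ['teacher', 'interaction', 'church']]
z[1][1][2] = 'church'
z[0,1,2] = 'inflation'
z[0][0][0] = 'assistance'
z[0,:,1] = ['criticism', 'guest']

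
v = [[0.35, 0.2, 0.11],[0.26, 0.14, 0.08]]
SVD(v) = [[-0.81, -0.59], [-0.59, 0.81]] @ diag([0.5178452988013347, 0.0060205074002613775]) @ [[-0.84, -0.47, -0.26],[0.5, -0.86, -0.07]]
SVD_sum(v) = [[0.35, 0.20, 0.11], [0.26, 0.14, 0.08]] + [[-0.0, 0.00, 0.00],[0.0, -0.00, -0.00]]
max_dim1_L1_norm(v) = 0.66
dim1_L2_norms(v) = [0.42, 0.31]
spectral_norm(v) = 0.52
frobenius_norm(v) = 0.52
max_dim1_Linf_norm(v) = 0.35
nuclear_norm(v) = 0.52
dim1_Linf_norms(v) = [0.35, 0.26]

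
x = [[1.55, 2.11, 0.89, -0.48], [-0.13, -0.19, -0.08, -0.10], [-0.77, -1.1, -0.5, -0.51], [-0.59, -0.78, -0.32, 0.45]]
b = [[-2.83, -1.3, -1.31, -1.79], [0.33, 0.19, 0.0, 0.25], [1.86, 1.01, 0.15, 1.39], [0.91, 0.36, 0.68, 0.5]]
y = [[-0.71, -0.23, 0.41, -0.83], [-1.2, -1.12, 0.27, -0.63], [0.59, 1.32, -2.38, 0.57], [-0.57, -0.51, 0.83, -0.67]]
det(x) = -0.00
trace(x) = 1.31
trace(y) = -4.88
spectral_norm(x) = 3.30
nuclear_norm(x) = 4.09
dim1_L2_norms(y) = [1.19, 1.78, 2.84, 1.31]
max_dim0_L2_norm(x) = 2.51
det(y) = 0.10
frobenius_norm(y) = 3.79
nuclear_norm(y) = 5.52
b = x @ y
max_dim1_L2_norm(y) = 2.84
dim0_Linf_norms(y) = [1.2, 1.32, 2.38, 0.83]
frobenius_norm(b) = 4.79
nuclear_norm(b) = 5.48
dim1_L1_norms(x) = [5.03, 0.5, 2.88, 2.14]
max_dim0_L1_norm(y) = 3.89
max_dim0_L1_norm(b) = 5.93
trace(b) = -1.99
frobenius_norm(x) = 3.39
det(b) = 0.00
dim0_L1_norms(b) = [5.93, 2.86, 2.14, 3.93]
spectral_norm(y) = 3.48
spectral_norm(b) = 4.73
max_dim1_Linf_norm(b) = 2.83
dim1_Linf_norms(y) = [0.83, 1.2, 2.38, 0.83]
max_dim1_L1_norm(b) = 7.23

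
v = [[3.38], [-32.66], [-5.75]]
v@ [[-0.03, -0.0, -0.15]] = [[-0.10, 0.00, -0.51],[0.98, 0.00, 4.90],[0.17, 0.00, 0.86]]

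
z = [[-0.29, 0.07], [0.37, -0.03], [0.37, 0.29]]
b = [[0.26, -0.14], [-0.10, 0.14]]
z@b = [[-0.08, 0.05], [0.10, -0.06], [0.07, -0.01]]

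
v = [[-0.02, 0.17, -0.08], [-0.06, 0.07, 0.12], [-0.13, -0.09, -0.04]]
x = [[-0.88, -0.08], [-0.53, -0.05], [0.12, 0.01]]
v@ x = [[-0.08, -0.01],[0.03, 0.0],[0.16, 0.01]]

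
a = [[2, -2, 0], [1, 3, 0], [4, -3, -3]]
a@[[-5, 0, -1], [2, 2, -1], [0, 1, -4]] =[[-14, -4, 0], [1, 6, -4], [-26, -9, 11]]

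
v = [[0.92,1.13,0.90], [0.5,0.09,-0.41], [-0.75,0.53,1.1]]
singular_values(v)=[1.88, 1.37, 0.12]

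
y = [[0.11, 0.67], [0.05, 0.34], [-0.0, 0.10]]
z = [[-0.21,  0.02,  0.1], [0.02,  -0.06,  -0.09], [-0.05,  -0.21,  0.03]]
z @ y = [[-0.02, -0.12],[-0.0, -0.02],[-0.02, -0.1]]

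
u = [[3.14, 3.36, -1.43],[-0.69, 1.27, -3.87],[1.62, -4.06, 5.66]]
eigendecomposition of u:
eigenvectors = [[-0.67,-0.88,-0.4], [-0.39,-0.27,0.74], [0.63,0.40,0.54]]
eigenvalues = [6.41, 4.81, -1.16]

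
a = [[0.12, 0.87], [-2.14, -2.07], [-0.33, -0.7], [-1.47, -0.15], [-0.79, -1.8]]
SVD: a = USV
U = [[-0.19, -0.38], [0.78, -0.15], [0.19, 0.17], [0.29, -0.76], [0.49, 0.48]]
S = [3.82, 1.3]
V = [[-0.67, -0.74], [0.74, -0.67]]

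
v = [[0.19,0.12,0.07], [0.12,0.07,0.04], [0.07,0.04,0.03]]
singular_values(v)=[0.29, 0.01, 0.0]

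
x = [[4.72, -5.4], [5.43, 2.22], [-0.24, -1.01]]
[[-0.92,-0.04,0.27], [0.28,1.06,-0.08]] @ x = [[-4.62,4.61], [7.1,0.92]]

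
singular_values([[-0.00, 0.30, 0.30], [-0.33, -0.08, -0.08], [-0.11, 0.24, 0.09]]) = [0.5, 0.35, 0.09]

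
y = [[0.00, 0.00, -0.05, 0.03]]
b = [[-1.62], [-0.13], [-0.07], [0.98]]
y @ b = [[0.03]]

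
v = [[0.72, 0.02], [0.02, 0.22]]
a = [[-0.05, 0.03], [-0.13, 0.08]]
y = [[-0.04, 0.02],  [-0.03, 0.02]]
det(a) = -0.00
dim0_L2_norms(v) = [0.72, 0.22]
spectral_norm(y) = 0.06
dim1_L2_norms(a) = [0.06, 0.15]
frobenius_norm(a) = 0.16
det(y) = -0.00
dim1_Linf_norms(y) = [0.04, 0.03]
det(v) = 0.16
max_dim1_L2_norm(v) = 0.72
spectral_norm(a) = 0.16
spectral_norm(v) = 0.72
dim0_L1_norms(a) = [0.18, 0.11]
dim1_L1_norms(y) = [0.06, 0.05]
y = v @ a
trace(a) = 0.03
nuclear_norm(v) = 0.94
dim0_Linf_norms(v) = [0.72, 0.22]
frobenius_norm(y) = 0.06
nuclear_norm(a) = 0.16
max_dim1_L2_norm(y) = 0.04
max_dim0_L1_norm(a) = 0.18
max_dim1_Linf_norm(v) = 0.72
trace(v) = 0.94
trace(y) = -0.02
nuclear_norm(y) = 0.06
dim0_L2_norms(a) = [0.14, 0.09]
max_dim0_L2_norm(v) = 0.72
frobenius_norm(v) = 0.75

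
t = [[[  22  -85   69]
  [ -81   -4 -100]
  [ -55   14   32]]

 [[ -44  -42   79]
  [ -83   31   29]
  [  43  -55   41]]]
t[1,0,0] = -44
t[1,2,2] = 41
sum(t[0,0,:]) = 6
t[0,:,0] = [22, -81, -55]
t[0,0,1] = -85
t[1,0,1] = -42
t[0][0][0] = 22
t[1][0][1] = -42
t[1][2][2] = 41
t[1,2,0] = 43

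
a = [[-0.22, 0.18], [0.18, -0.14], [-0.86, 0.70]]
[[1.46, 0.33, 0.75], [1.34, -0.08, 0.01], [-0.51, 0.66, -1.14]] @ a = [[-0.91, 0.74], [-0.32, 0.26], [1.21, -0.98]]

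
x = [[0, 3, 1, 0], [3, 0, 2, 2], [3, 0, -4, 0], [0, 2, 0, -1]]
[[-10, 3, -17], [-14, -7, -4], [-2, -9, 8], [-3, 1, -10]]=x @ [[-2, -3, 0], [-3, 1, -5], [-1, 0, -2], [-3, 1, 0]]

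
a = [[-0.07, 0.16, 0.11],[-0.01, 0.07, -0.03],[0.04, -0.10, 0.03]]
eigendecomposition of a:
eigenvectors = [[-0.96, 0.08, 0.9],[-0.01, 0.62, 0.37],[0.29, -0.78, 0.24]]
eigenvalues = [-0.1, 0.11, 0.03]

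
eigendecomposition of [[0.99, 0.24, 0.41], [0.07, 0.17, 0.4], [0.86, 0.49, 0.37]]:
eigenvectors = [[-0.7, -0.49, -0.1],[-0.24, 0.8, -0.69],[-0.67, 0.35, 0.71]]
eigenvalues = [1.46, 0.3, -0.23]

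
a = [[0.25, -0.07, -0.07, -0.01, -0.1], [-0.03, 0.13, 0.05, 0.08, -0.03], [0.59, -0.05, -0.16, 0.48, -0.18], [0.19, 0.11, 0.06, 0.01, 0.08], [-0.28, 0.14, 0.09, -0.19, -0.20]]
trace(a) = 0.03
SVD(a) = [[-0.25,-0.06,-0.51,0.65,-0.5], [0.00,-0.33,0.57,-0.15,-0.74], [-0.88,-0.37,0.02,-0.19,0.22], [-0.14,0.17,0.64,0.68,0.28], [0.38,-0.85,-0.06,0.23,0.28]] @ diag([0.8981273759711002, 0.29906467010053295, 0.23011901247113709, 0.20110270006762518, 0.005521209445840366]) @ [[-0.80,0.11,0.21,-0.55,0.11], [0.14,-0.4,-0.06,-0.14,0.89], [0.03,0.74,0.41,0.34,0.41], [0.59,0.26,0.2,-0.74,-0.08], [0.05,-0.46,0.87,0.13,-0.14]]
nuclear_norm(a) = 1.63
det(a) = 0.00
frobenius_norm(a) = 0.99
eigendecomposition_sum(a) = [[(0.14+0.07j), -0.03+0.06j, (-0.03+0.01j), -0.02+0.06j, -0.02-0.01j], [(-0.01-0.13j), (0.05-0j), (0.02+0.01j), 0.05-0.02j, 0.02j], [(0.29-0.11j), 0.04+0.13j, -0.02+0.07j, (0.08+0.11j), (-0.04+0.02j)], [0.08-0.10j, (0.04+0.04j), 0.01+0.03j, 0.05+0.02j, (-0.01+0.02j)], [(-0.08-0.03j), (0.02-0.03j), 0.02-0.01j, (0.01-0.04j), (0.01+0j)]] + [[0.14-0.07j, (-0.03-0.06j), -0.03-0.01j, (-0.02-0.06j), (-0.02+0.01j)],[(-0.01+0.13j), 0.05+0.00j, 0.02-0.01j, 0.05+0.02j, 0.00-0.02j],[0.29+0.11j, (0.04-0.13j), (-0.02-0.07j), 0.08-0.11j, (-0.04-0.02j)],[(0.08+0.1j), 0.04-0.04j, 0.01-0.03j, (0.05-0.02j), -0.01-0.02j],[-0.08+0.03j, 0.02+0.03j, 0.02+0.01j, (0.01+0.04j), (0.01-0j)]] + [[(-0.01-0.01j), (-0+0.01j), -0.01+0.01j, (0.01-0.03j), -0.03-0.01j], [(-0.01-0j), 0.01+0.01j, 0.00+0.01j, -0.01-0.02j, (-0.02+0.01j)], [0.01-0.08j, -0.06+0.05j, (-0.06+0.02j), 0.16-0.08j, (-0.05-0.16j)], [0.01+0.03j, 0.01-0.03j, 0.02-0.02j, (-0.05+0.06j), 0.05+0.05j], [(-0.06+0.01j), 0.05+0.03j, (0.03+0.05j), (-0.1-0.11j), (-0.11+0.08j)]] + [[-0.01+0.01j, (-0-0.01j), (-0.01-0.01j), (0.01+0.03j), (-0.03+0.01j)], [(-0.01+0j), 0.01-0.01j, 0.00-0.01j, -0.01+0.02j, (-0.02-0.01j)], [(0.01+0.08j), -0.06-0.05j, (-0.06-0.02j), 0.16+0.08j, (-0.05+0.16j)], [0.01-0.03j, 0.01+0.03j, 0.02+0.02j, (-0.05-0.06j), (0.05-0.05j)], [-0.06-0.01j, (0.05-0.03j), 0.03-0.05j, -0.10+0.11j, -0.11-0.08j]] + [[(-0+0j), -0.00-0.00j, -0j, 0j, 0j], [(0.01-0j), (0.01+0j), -0.00+0.00j, (-0-0j), (-0-0j)], [(-0.01+0j), -0.01-0.00j, 0.00-0.00j, 0j, 0j], [-0.00+0.00j, (-0-0j), -0j, 0.00+0.00j, 0.00+0.00j], [0.00-0.00j, 0.00+0.00j, -0.00+0.00j, (-0-0j), (-0-0j)]]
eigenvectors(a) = [[0.25+0.28j, (0.25-0.28j), -0.10+0.10j, -0.10-0.10j, (0.06+0j)], [0.09-0.30j, (0.09+0.3j), (0.01+0.09j), (0.01-0.09j), (-0.47+0j)], [(0.78+0j), 0.78-0.00j, -0.73+0.00j, -0.73-0.00j, (0.86+0j)], [0.29-0.17j, 0.29+0.17j, 0.28-0.13j, (0.28+0.13j), 0.13+0.00j], [(-0.15-0.15j), (-0.15+0.15j), (0.16+0.57j), (0.16-0.57j), -0.14+0.00j]]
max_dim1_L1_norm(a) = 1.46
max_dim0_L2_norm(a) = 0.73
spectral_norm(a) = 0.90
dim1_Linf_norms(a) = [0.25, 0.13, 0.59, 0.19, 0.28]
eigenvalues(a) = [(0.24+0.16j), (0.24-0.16j), (-0.23+0.15j), (-0.23-0.15j), (0.01+0j)]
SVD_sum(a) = [[0.18, -0.03, -0.05, 0.12, -0.02], [-0.00, 0.0, 0.00, -0.0, 0.0], [0.63, -0.09, -0.16, 0.43, -0.09], [0.10, -0.01, -0.03, 0.07, -0.01], [-0.27, 0.04, 0.07, -0.19, 0.04]] + [[-0.0, 0.01, 0.00, 0.00, -0.02],  [-0.01, 0.04, 0.01, 0.01, -0.09],  [-0.02, 0.04, 0.01, 0.02, -0.1],  [0.01, -0.02, -0.0, -0.01, 0.04],  [-0.04, 0.10, 0.02, 0.04, -0.23]] + [[-0.00, -0.09, -0.05, -0.04, -0.05],  [0.0, 0.10, 0.05, 0.04, 0.05],  [0.00, 0.00, 0.0, 0.0, 0.0],  [0.0, 0.11, 0.06, 0.05, 0.06],  [-0.00, -0.01, -0.01, -0.01, -0.01]] + [[0.08, 0.03, 0.03, -0.10, -0.01], [-0.02, -0.01, -0.01, 0.02, 0.00], [-0.02, -0.01, -0.01, 0.03, 0.00], [0.08, 0.04, 0.03, -0.10, -0.01], [0.03, 0.01, 0.01, -0.03, -0.0]] + [[-0.00, 0.0, -0.00, -0.00, 0.0], [-0.00, 0.00, -0.0, -0.0, 0.00], [0.0, -0.0, 0.0, 0.0, -0.00], [0.00, -0.0, 0.0, 0.0, -0.0], [0.0, -0.0, 0.00, 0.00, -0.00]]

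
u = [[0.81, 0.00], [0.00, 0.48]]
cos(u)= [[0.69, 0.0], [0.00, 0.89]]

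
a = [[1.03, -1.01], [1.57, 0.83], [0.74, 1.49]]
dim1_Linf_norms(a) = [1.03, 1.57, 1.49]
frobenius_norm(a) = 2.83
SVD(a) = [[-0.02,0.89], [-0.74,0.29], [-0.67,-0.35]] @ diag([2.3170142282655712, 1.6229433341971304]) @ [[-0.73,-0.69], [0.69,-0.73]]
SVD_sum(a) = [[0.04, 0.04], [1.24, 1.18], [1.13, 1.08]] + [[0.99, -1.05], [0.33, -0.35], [-0.39, 0.41]]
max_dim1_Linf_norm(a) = 1.57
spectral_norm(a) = 2.32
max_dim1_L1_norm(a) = 2.4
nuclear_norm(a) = 3.94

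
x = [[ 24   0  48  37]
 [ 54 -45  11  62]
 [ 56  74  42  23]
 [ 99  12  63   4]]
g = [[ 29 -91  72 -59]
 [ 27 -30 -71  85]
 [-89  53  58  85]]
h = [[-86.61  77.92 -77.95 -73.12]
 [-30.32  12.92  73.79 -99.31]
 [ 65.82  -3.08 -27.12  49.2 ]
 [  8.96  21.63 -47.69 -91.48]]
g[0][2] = 72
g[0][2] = 72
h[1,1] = 12.92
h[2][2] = -27.12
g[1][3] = 85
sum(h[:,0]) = -42.15000000000001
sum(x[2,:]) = 195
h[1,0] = -30.32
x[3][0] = 99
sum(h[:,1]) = 109.39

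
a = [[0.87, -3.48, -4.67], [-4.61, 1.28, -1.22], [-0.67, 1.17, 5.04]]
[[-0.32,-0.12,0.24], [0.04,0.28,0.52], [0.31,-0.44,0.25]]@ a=[[0.11, 1.24, 2.85], [-1.6, 0.83, 2.09], [2.13, -1.35, 0.35]]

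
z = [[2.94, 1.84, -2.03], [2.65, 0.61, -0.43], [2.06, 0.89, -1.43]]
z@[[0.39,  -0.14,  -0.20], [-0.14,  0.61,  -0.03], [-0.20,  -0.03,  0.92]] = [[1.30, 0.77, -2.51], [1.03, 0.01, -0.94], [0.96, 0.30, -1.75]]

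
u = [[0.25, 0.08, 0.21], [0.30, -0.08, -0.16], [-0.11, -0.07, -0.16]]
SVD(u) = [[-0.75, 0.39, 0.54], [-0.53, -0.83, -0.14], [0.39, -0.39, 0.83]] @ diag([0.41554553113479015, 0.3238848091872898, 0.004532320776169972]) @ [[-0.94, -0.11, -0.33],[-0.34, 0.39, 0.86],[-0.03, -0.92, 0.40]]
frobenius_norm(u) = 0.53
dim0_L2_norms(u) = [0.41, 0.13, 0.31]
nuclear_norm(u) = 0.74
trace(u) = 0.01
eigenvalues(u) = [0.24, 0.01, -0.24]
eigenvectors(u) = [[-0.62,  0.06,  -0.29], [-0.72,  0.91,  0.89], [0.3,  -0.41,  0.35]]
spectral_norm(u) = 0.42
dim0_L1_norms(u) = [0.66, 0.23, 0.53]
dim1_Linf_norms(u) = [0.25, 0.3, 0.16]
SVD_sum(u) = [[0.29, 0.03, 0.10], [0.21, 0.02, 0.07], [-0.15, -0.02, -0.05]] + [[-0.04, 0.05, 0.11], [0.09, -0.10, -0.23], [0.04, -0.05, -0.11]] + [[-0.00, -0.00, 0.0], [0.0, 0.0, -0.0], [-0.00, -0.0, 0.0]]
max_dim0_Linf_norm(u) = 0.3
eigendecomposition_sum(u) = [[0.26, 0.04, 0.12], [0.30, 0.04, 0.14], [-0.12, -0.02, -0.06]] + [[-0.0, 0.00, -0.0], [-0.01, 0.0, -0.02], [0.01, -0.0, 0.01]] + [[-0.00, 0.04, 0.09],[0.01, -0.13, -0.28],[0.01, -0.05, -0.11]]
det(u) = -0.00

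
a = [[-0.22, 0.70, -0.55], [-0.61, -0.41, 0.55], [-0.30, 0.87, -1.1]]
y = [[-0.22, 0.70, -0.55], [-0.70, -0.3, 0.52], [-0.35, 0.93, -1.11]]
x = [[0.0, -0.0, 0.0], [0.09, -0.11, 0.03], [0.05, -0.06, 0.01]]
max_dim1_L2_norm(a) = 1.43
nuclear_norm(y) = 2.76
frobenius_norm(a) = 1.93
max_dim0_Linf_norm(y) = 1.11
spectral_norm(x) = 0.17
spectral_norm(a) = 1.79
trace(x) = -0.10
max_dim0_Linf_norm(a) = 1.1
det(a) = -0.22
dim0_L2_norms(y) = [0.81, 1.2, 1.34]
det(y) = -0.22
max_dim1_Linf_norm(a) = 1.1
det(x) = 0.00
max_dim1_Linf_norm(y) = 1.11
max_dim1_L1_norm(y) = 2.39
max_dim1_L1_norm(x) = 0.23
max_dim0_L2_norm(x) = 0.13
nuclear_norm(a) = 2.67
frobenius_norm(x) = 0.17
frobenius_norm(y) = 1.98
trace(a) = -1.73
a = y + x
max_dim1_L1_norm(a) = 2.27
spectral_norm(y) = 1.80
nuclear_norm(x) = 0.17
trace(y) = -1.63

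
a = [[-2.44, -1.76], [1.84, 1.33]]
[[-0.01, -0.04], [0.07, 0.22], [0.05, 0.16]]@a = [[-0.05,-0.04], [0.23,0.17], [0.17,0.12]]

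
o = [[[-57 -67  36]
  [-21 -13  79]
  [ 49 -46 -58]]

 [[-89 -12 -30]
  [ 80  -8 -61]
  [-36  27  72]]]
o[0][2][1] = -46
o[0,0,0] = -57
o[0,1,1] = -13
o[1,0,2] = -30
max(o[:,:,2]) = 79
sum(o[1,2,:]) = 63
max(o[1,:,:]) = 80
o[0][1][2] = 79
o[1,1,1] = -8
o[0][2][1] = -46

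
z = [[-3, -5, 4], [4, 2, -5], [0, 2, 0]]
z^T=[[-3, 4, 0], [-5, 2, 2], [4, -5, 0]]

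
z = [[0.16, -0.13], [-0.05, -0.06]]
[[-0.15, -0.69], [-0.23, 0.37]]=z @[[1.29, -5.56], [2.77, -1.52]]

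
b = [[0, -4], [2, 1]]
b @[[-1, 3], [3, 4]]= [[-12, -16], [1, 10]]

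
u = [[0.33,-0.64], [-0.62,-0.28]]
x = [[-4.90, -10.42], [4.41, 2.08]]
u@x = [[-4.44, -4.77], [1.80, 5.88]]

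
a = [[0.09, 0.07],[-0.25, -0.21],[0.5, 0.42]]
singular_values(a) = [0.74, 0.0]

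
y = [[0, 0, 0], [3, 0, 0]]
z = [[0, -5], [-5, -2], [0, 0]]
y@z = [[0, 0], [0, -15]]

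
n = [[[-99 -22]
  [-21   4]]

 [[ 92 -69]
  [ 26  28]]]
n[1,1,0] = 26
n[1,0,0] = 92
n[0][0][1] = -22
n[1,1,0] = 26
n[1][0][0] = 92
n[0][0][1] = -22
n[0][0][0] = -99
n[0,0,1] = -22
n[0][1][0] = -21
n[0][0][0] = -99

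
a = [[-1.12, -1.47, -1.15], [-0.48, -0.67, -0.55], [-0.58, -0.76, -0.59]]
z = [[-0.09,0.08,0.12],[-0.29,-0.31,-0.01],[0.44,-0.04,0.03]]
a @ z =[[0.02, 0.41, -0.15], [-0.0, 0.19, -0.07], [0.01, 0.21, -0.08]]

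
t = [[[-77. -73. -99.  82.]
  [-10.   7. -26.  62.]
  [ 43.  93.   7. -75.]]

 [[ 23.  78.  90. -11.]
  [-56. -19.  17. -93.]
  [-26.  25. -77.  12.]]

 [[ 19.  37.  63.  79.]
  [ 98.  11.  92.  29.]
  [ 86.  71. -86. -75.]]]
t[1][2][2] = -77.0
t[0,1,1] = 7.0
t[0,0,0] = -77.0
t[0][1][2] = -26.0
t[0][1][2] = -26.0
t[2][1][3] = 29.0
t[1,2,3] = 12.0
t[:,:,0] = [[-77.0, -10.0, 43.0], [23.0, -56.0, -26.0], [19.0, 98.0, 86.0]]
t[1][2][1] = 25.0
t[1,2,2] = -77.0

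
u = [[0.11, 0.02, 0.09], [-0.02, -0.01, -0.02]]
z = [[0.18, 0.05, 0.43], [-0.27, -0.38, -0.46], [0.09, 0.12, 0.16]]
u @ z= [[0.02, 0.01, 0.05], [-0.0, 0.00, -0.01]]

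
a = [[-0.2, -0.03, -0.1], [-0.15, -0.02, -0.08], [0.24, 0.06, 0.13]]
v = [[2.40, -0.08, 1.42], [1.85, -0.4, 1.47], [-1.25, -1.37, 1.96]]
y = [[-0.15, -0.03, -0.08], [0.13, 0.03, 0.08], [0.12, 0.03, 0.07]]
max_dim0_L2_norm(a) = 0.35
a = v @ y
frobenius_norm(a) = 0.40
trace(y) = -0.05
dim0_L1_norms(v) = [5.5, 1.85, 4.85]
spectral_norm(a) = 0.40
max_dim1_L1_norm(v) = 4.58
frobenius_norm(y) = 0.27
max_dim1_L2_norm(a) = 0.28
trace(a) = -0.09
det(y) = 0.00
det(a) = -0.00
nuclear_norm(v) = 6.47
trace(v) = 3.96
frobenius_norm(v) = 4.56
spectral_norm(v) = 3.67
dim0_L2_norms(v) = [3.28, 1.43, 2.83]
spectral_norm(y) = 0.27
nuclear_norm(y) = 0.28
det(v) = -0.92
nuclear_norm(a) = 0.42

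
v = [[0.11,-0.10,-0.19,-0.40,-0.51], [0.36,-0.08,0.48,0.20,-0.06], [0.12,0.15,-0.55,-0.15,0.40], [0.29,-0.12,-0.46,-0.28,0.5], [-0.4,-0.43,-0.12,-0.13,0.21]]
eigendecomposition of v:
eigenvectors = [[(-0.66+0j), -0.19+0.00j, (-0.14-0.53j), -0.14+0.53j, 0.15+0.00j], [(-0.25+0j), 0.64+0.00j, -0.21+0.45j, -0.21-0.45j, -0.38+0.00j], [0.11+0.00j, (-0.64+0j), (-0.16-0.04j), (-0.16+0.04j), (-0.49+0j)], [0.13+0.00j, -0.38+0.00j, -0.56+0.00j, -0.56-0.00j, 0.72+0.00j], [(0.68+0j), (0.07+0j), -0.17-0.28j, (-0.17+0.28j), (-0.27+0j)]]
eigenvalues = [(0.71+0j), (-0.8+0j), (-0.24+0.59j), (-0.24-0.59j), (-0.03+0j)]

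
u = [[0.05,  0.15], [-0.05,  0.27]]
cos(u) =[[1.0, -0.02], [0.01, 0.97]]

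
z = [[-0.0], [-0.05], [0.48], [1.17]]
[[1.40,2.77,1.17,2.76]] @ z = [[3.65]]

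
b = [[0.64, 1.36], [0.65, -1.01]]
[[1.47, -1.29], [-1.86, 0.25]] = b @ [[-0.68, -0.63], [1.4, -0.65]]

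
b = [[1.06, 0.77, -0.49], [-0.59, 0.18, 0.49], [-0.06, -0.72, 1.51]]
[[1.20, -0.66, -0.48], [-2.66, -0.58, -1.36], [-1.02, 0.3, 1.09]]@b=[[1.69,1.15,-1.64], [-2.4,-1.17,-1.03], [-1.32,-1.52,2.29]]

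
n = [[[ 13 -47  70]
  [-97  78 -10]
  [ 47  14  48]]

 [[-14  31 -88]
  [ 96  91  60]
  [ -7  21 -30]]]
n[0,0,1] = -47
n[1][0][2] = -88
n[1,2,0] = -7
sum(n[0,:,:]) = 116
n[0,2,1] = 14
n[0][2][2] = 48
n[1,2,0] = -7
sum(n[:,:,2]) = 50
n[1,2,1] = 21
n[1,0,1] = 31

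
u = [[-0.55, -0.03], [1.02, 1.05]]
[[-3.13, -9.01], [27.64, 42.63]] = u @ [[4.5, 14.96],  [21.95, 26.07]]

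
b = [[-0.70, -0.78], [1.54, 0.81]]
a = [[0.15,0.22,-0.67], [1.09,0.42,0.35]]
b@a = [[-0.96, -0.48, 0.2],[1.11, 0.68, -0.75]]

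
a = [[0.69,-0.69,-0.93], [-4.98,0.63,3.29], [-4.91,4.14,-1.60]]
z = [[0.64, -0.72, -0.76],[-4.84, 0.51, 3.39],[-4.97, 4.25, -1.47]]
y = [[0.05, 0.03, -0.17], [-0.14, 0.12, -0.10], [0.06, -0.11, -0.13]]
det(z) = 21.26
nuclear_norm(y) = 0.52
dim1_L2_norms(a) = [1.35, 6.0, 6.62]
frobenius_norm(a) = 9.04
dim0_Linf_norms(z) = [4.97, 4.25, 3.39]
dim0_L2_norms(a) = [7.03, 4.24, 3.77]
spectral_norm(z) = 7.93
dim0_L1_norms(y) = [0.25, 0.26, 0.4]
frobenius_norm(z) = 9.03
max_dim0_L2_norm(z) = 6.97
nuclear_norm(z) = 12.84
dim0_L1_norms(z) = [10.45, 5.48, 5.62]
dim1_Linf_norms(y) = [0.17, 0.14, 0.13]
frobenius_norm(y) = 0.33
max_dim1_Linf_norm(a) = 4.98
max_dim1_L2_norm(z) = 6.7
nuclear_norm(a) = 12.87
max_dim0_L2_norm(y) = 0.24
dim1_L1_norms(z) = [2.12, 8.74, 10.69]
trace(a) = -0.28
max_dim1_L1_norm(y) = 0.36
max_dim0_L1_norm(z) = 10.45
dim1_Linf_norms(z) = [0.76, 4.84, 4.97]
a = y + z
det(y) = -0.00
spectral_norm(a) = 7.95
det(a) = 22.85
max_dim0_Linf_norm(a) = 4.98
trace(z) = -0.32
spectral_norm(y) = 0.24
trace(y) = 0.04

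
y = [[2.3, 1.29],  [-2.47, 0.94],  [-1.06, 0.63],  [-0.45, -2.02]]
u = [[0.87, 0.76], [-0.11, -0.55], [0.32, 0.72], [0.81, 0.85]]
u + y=[[3.17, 2.05],[-2.58, 0.39],[-0.74, 1.35],[0.36, -1.17]]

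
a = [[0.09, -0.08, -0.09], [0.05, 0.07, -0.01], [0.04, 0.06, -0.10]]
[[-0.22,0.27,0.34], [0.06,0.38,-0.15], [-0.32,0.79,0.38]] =a @ [[1.78,1.21,-2.67], [0.20,3.83,-1.07], [4.05,-5.15,-5.48]]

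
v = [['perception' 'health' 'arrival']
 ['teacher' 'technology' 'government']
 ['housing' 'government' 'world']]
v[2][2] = 'world'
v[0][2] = 'arrival'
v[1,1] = 'technology'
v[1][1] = 'technology'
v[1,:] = ['teacher', 'technology', 'government']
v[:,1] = ['health', 'technology', 'government']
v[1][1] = 'technology'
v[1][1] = 'technology'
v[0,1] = 'health'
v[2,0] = 'housing'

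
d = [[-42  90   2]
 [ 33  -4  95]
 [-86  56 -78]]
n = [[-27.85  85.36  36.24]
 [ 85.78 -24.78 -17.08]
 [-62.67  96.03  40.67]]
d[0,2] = 2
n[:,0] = [-27.85, 85.78, -62.67]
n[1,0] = 85.78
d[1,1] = -4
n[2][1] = 96.03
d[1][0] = 33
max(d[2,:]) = 56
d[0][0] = -42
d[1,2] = 95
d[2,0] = -86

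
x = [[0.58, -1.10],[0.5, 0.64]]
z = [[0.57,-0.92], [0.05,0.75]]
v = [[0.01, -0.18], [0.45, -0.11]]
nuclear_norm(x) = 2.01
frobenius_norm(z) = 1.32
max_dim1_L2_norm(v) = 0.46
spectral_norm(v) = 0.47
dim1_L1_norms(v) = [0.19, 0.56]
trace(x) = 1.22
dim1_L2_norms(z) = [1.08, 0.75]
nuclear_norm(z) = 1.64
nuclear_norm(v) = 0.64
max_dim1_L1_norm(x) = 1.68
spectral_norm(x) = 1.31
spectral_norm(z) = 1.26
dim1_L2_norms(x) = [1.24, 0.81]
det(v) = 0.08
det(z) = 0.47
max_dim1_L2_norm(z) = 1.08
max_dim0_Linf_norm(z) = 0.92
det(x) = 0.92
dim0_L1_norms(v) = [0.46, 0.29]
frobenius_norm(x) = 1.49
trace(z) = 1.32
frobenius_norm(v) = 0.50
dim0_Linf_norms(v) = [0.45, 0.18]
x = z + v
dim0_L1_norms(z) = [0.62, 1.67]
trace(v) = -0.10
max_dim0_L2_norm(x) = 1.27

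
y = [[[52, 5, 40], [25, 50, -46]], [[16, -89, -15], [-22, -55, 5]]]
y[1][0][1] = -89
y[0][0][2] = 40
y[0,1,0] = 25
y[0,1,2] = -46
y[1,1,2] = 5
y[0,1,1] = 50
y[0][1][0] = 25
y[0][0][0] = 52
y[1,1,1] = -55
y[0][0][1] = 5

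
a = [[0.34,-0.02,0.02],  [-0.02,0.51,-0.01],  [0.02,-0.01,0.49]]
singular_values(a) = [0.52, 0.49, 0.34]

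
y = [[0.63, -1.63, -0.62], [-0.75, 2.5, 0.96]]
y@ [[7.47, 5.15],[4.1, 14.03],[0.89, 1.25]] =[[-2.53, -20.40], [5.50, 32.41]]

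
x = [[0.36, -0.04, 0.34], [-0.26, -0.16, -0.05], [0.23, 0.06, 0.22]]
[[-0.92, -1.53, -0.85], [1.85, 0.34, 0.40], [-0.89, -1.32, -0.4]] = x @ [[-5.37,2.42,-2.63], [-3.65,-3.70,1.62], [2.56,-7.50,0.48]]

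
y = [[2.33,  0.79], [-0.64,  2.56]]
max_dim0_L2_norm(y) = 2.68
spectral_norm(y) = 2.68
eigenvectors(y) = [[0.74+0.00j, 0.74-0.00j],[(0.11+0.66j), (0.11-0.66j)]]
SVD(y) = [[0.42, 0.91], [0.91, -0.42]] @ diag([2.6846959381199103, 2.41010533376499]) @ [[0.15, 0.99], [0.99, -0.15]]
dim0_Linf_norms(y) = [2.33, 2.56]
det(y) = 6.47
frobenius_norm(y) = 3.61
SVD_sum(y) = [[0.16, 1.11], [0.36, 2.41]] + [[2.17,  -0.32],  [-1.00,  0.15]]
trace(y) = 4.89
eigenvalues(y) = [(2.45+0.7j), (2.45-0.7j)]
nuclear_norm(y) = 5.09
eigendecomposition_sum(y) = [[1.16+0.55j, (0.4-1.38j)],[(-0.32+1.12j), 1.28+0.15j]] + [[(1.16-0.55j), 0.40+1.38j], [-0.32-1.12j, 1.28-0.15j]]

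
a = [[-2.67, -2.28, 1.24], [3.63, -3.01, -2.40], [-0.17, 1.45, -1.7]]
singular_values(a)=[5.49, 3.8, 1.54]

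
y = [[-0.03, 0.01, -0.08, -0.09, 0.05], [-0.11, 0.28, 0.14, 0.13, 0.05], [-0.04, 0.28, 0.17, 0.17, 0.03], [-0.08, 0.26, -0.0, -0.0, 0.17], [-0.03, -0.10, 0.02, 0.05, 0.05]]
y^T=[[-0.03, -0.11, -0.04, -0.08, -0.03], [0.01, 0.28, 0.28, 0.26, -0.1], [-0.08, 0.14, 0.17, -0.0, 0.02], [-0.09, 0.13, 0.17, -0.0, 0.05], [0.05, 0.05, 0.03, 0.17, 0.05]]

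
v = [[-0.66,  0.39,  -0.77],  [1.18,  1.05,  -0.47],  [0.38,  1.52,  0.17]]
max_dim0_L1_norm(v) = 2.96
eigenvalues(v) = [(-1.08+0j), (0.82+1.01j), (0.82-1.01j)]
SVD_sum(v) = [[0.04, 0.07, -0.01], [0.79, 1.32, -0.19], [0.75, 1.25, -0.18]] + [[-0.79, 0.39, -0.60], [0.17, -0.08, 0.13], [-0.13, 0.07, -0.10]] + [[0.09, -0.07, -0.16], [0.22, -0.19, -0.41], [-0.24, 0.20, 0.45]]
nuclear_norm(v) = 4.01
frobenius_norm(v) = 2.53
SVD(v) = [[0.04, -0.96, -0.26], [0.73, 0.21, -0.66], [0.69, -0.16, 0.71]] @ diag([2.1385543015978823, 1.1035271373503626, 0.767406903961977]) @ [[0.51, 0.85, -0.12], [0.74, -0.37, 0.56], [-0.43, 0.37, 0.82]]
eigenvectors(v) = [[0.87+0.00j, -0.15+0.22j, -0.15-0.22j], [(-0.43+0j), (0.37+0.45j), 0.37-0.45j], [(0.25+0j), 0.77+0.00j, 0.77-0.00j]]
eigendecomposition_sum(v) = [[-0.79-0.00j,0.39-0.00j,(-0.34-0j)], [0.39+0.00j,-0.19+0.00j,(0.17+0j)], [-0.23-0.00j,(0.11-0j),-0.10-0.00j]] + [[0.06+0.17j,0.00+0.30j,(-0.21-0.09j)], [0.40-0.02j,0.62+0.18j,-0.32+0.39j], [(0.31-0.43j),(0.7-0.48j),(0.13+0.65j)]] + [[0.06-0.17j, 0.00-0.30j, -0.21+0.09j], [0.40+0.02j, (0.62-0.18j), (-0.32-0.39j)], [0.31+0.43j, (0.7+0.48j), 0.13-0.65j]]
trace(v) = 0.56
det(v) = -1.81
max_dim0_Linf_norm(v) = 1.52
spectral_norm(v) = 2.14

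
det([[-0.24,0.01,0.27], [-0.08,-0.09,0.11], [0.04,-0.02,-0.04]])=0.000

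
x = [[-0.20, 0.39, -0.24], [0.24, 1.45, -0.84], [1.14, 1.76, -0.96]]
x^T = [[-0.20, 0.24, 1.14], [0.39, 1.45, 1.76], [-0.24, -0.84, -0.96]]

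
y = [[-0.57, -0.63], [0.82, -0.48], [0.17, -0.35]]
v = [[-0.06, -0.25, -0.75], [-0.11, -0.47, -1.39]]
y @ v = [[0.10, 0.44, 1.30], [0.00, 0.02, 0.05], [0.03, 0.12, 0.36]]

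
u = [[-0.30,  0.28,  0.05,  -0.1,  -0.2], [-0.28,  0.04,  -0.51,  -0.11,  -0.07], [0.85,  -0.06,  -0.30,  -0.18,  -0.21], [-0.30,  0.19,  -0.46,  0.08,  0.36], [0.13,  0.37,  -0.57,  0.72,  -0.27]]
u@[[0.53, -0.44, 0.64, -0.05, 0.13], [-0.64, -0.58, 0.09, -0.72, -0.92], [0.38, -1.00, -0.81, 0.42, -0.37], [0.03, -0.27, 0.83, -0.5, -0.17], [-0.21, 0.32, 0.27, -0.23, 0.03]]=[[-0.28, -0.12, -0.34, -0.07, -0.30], [-0.36, 0.62, 0.13, -0.16, 0.13], [0.41, -0.06, 0.58, 0.01, 0.30], [-0.53, 0.58, 0.36, -0.44, -0.05], [-0.31, 0.02, 1.1, -0.81, -0.24]]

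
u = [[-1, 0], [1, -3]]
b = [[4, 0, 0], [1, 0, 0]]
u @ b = [[-4, 0, 0], [1, 0, 0]]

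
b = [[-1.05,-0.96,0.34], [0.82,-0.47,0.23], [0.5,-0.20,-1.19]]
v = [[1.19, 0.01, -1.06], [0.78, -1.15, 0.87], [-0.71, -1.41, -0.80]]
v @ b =[[-1.77, -0.94, 1.67], [-1.33, -0.38, -1.03], [-0.81, 1.50, 0.39]]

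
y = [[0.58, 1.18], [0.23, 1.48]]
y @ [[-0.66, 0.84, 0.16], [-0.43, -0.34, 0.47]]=[[-0.89, 0.09, 0.65], [-0.79, -0.31, 0.73]]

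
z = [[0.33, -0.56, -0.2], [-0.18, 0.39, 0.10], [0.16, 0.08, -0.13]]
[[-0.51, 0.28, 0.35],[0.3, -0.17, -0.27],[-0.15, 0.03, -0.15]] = z @ [[-0.48,  0.79,  -0.38], [0.34,  -0.23,  -0.91], [0.81,  0.57,  0.15]]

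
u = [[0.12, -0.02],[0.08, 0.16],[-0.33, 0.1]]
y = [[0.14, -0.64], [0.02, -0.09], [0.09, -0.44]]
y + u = [[0.26,-0.66], [0.1,0.07], [-0.24,-0.34]]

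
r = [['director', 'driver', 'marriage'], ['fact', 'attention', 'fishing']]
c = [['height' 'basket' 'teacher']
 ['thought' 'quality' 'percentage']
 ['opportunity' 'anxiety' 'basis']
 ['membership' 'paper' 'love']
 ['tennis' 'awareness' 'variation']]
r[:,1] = ['driver', 'attention']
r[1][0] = 'fact'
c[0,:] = ['height', 'basket', 'teacher']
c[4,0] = 'tennis'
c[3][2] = 'love'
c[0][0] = 'height'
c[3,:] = ['membership', 'paper', 'love']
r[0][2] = 'marriage'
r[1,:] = ['fact', 'attention', 'fishing']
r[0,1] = 'driver'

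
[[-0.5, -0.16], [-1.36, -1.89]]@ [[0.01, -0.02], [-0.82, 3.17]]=[[0.13, -0.50],[1.54, -5.96]]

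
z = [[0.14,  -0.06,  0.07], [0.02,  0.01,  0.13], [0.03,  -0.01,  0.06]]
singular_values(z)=[0.2, 0.1, 0.0]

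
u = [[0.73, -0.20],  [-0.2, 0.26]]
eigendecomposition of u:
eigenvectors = [[0.94, 0.35], [-0.35, 0.94]]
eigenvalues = [0.8, 0.19]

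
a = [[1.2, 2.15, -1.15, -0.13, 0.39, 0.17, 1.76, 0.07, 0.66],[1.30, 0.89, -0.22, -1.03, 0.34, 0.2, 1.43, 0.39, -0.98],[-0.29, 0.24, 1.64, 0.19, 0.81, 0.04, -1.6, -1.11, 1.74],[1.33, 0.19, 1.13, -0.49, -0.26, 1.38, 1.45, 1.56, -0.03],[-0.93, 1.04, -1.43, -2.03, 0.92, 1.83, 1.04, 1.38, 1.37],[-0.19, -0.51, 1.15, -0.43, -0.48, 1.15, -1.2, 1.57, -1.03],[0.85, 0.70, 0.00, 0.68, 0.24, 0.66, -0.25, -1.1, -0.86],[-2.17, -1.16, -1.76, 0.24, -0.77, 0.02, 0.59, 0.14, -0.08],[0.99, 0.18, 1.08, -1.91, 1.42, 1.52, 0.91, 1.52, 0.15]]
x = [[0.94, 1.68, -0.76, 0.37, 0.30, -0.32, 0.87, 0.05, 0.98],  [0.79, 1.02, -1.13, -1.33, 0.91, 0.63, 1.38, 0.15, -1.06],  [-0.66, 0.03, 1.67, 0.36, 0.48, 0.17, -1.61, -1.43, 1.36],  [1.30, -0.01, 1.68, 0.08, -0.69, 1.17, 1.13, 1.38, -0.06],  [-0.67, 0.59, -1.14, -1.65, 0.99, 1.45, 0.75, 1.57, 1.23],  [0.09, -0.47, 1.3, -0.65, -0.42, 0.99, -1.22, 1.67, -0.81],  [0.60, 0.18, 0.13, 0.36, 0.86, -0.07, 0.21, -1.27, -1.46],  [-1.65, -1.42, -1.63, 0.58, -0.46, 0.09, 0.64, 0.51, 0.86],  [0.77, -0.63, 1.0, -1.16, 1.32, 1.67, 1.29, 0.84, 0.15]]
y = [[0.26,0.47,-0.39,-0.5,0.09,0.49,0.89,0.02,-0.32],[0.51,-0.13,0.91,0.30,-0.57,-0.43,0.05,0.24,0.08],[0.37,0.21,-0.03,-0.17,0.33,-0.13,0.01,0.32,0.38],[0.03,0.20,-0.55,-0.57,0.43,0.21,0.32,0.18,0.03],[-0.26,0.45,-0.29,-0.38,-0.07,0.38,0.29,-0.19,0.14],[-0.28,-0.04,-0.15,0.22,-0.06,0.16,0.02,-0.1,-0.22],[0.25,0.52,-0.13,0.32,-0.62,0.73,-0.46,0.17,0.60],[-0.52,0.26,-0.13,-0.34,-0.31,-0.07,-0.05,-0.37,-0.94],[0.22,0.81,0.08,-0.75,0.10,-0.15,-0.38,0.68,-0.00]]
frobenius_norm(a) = 9.56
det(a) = 102.62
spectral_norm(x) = 5.15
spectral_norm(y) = 2.05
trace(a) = 5.35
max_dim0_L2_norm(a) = 3.68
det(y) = -0.01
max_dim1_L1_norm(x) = 10.04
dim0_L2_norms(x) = [2.79, 2.62, 3.76, 2.65, 2.34, 2.79, 3.27, 3.44, 3.0]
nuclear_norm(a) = 23.01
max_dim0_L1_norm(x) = 10.44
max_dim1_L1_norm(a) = 11.97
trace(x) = 6.56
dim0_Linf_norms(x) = [1.65, 1.68, 1.68, 1.65, 1.32, 1.67, 1.61, 1.67, 1.46]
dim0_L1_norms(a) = [9.25, 7.06, 9.56, 7.13, 5.63, 6.97, 10.23, 8.84, 6.9]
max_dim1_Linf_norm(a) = 2.17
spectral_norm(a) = 6.07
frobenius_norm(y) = 3.42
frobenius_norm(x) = 8.97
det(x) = -56.34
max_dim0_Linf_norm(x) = 1.68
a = x + y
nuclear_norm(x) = 22.29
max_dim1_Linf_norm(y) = 0.94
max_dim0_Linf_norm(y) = 0.94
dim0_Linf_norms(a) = [2.17, 2.15, 1.76, 2.03, 1.42, 1.83, 1.76, 1.57, 1.74]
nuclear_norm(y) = 8.21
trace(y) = -1.21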